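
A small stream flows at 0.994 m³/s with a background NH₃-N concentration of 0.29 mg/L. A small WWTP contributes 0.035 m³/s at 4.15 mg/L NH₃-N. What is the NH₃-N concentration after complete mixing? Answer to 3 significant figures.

0.421 mg/L

Mixed concentration C = ΣQC/ΣQ = (0.9940·0.2900 + 0.03500·4.150) / 1.029 = 0.4335/1.029 = 0.4213 mg/L.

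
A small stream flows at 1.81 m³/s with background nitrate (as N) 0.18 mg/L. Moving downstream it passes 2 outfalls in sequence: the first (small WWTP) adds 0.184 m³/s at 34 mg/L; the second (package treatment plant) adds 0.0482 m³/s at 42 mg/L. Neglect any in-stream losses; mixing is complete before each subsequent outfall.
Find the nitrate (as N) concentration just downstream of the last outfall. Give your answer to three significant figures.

4.21 mg/L

Outfall 1: combined Q = 1.994 m³/s; C = (1.810·0.1800 + 0.1840·34.00)/1.994 = 3.301 mg/L.
Outfall 2: combined Q = 2.042 m³/s; C = (1.994·3.301 + 0.04820·42.00)/2.042 = 4.214 mg/L.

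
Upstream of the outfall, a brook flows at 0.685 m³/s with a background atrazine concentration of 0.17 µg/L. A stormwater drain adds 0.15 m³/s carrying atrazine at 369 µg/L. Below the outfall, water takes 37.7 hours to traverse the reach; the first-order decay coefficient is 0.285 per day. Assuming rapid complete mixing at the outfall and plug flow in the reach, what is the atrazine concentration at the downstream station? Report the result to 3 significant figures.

42.5 µg/L

After mixing, C = (0.6850·0.1700 + 0.1500·369.0) / 0.8350 = 55.47/0.8350 = 66.43 µg/L.
Decay over the reach: 66.43·exp(−kt) = 66.43·0.6391 = 42.45 µg/L.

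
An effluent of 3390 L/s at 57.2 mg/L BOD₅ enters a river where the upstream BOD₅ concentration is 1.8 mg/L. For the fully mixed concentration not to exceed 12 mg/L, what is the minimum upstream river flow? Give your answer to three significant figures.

Set C_mix = 12: (Q·1.800 + 3390·57.20) / (Q + 3390) = 12
→ Q = 3390·(57.20 − 12)/(12 − 1.800) = 15020 L/s.

15000 L/s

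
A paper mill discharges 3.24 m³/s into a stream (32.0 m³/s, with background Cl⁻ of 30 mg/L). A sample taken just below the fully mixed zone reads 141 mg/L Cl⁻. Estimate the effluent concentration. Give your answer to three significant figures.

1240 mg/L

Mass balance: 32.00·30.00 + 3.240·Cₑ = 35.24·141.0
→ Cₑ = (35.24·141.0 − 32.00·30.00) / 3.240 = 1237 mg/L.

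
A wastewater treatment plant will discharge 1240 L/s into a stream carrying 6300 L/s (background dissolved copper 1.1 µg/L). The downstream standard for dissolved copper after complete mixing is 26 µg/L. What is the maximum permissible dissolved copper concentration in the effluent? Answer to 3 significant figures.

At the limit, (Qr·Cr + Qe·Cₑ)/(Qr + Qe) = 26:
Cₑ = (7540·26 − 6300·1.100) / 1240 = 152.5 µg/L.

153 µg/L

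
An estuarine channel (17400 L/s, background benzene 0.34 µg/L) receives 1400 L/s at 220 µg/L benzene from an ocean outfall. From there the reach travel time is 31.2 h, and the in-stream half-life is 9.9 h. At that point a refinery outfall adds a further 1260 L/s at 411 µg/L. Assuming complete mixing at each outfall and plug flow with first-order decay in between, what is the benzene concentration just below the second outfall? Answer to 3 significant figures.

After mixing, C = (17400·0.3400 + 1400·220.0) / 18800 = 313900/18800 = 16.70 µg/L; combined flow 18800 L/s.
Half-life 9.9 h → k = ln 2 / 9.9 = 0.07001 h⁻¹ = 1.680 d⁻¹.
Applying C = C₀e^(−kt): 16.70 × 0.1125 = 1.879 µg/L.
At the second outfall, C = (18800·1.879 + 1260·411.0) / (18800 + 1260) = 27.58 µg/L.

27.6 µg/L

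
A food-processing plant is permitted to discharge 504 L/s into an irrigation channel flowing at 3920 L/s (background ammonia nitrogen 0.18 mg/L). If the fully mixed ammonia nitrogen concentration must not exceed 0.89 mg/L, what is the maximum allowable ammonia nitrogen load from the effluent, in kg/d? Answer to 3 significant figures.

Mass balance at the limit: 3920·0.1800 + 504.0·Cₑ = 4424·0.89 → Cₑ = 6.412 mg/L.
504.0 L/s = 0.5040 m³/s. Load = 0.5040 m³/s × 6.412 g/m³ × 86 400 s/d = 279.2 kg/d.

279 kg/d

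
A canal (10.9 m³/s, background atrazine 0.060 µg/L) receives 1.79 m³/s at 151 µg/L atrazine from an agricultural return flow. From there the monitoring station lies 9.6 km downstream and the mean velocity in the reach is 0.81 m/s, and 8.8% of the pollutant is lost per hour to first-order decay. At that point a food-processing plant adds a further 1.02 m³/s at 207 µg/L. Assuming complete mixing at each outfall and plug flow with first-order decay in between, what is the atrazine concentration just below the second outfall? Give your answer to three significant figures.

Mixed concentration C = ΣQC/ΣQ = (10.90·0.06000 + 1.790·151.0) / 12.69 = 270.9/12.69 = 21.35 µg/L; combined flow 12.69 m³/s.
Travel time t = 9.6·1000 / 0.81 = 11850 s = 3.292 h.
8.8%/h lost → k = −ln(1 − 0.088) = 0.09212 h⁻¹.
Applying C = C₀e^(−kt): 21.35 × 0.7384 = 15.77 µg/L.
Second outfall: C = (12.69·15.77 + 1.020·207.0)/13.71 = 29.99 µg/L.

30.0 µg/L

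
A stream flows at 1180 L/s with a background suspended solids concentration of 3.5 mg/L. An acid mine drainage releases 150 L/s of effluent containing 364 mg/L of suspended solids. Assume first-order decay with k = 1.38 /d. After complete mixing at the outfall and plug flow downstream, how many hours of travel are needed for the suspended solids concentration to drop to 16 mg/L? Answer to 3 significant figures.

17.7 h

Conservation of mass: C = (1180·3.500 + 150.0·364.0) / 1330 = 58730/1330 = 44.16 mg/L.
44.16·exp(−k·t) = 16 → t = ln(44.16/16)/k = 63560 s = 17.66 h.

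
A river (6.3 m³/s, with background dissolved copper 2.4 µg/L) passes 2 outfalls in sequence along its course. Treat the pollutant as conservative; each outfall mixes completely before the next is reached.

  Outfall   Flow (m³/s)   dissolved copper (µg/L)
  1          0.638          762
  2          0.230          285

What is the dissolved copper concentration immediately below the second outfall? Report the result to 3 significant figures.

Outfall 1: combined Q = 6.938 m³/s; C = (6.300·2.400 + 0.6380·762.0)/6.938 = 72.25 µg/L.
Outfall 2: combined Q = 7.168 m³/s; C = (6.938·72.25 + 0.2300·285.0)/7.168 = 79.08 µg/L.

79.1 µg/L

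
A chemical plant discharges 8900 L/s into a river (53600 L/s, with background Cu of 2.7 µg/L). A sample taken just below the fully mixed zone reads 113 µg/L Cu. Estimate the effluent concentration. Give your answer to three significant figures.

Mass balance: 53600·2.700 + 8900·Cₑ = 62500·113.0
→ Cₑ = (62500·113.0 − 53600·2.700) / 8900 = 777.3 µg/L.

777 µg/L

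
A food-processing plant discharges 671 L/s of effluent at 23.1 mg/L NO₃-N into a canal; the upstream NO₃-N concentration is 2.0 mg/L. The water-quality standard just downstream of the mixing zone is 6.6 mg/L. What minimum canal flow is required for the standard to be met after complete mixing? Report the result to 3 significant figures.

2410 L/s

Set C_mix = 6.6: (Q·2.000 + 671.0·23.10) / (Q + 671.0) = 6.6
→ Q = 671.0·(23.10 − 6.6)/(6.6 − 2.000) = 2407 L/s.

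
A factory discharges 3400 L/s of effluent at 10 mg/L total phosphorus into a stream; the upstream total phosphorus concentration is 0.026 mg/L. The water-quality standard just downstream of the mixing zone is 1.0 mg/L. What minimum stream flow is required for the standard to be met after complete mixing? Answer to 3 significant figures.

Set C_mix = 1.0: (Q·0.02600 + 3400·10.00) / (Q + 3400) = 1.0
→ Q = 3400·(10.00 − 1.0)/(1.0 − 0.02600) = 31420 L/s.

31400 L/s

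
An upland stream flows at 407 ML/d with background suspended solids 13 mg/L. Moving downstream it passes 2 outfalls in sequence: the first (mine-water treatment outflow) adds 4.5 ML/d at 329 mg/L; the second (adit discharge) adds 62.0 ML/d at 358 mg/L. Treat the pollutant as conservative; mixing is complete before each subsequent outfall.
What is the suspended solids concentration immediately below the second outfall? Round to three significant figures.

After outfall 1: Q = 407.0 + 4.500 = 411.5 ML/d; C = (407.0·13.00 + 4.500·329.0)/411.5 = 16.46 mg/L.
After outfall 2: Q = 411.5 + 62.00 = 473.5 ML/d; C = (411.5·16.46 + 62.00·358.0)/473.5 = 61.18 mg/L.

61.2 mg/L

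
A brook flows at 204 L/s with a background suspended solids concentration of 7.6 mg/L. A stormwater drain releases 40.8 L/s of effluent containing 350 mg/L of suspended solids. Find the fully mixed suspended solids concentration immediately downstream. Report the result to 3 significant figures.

64.7 mg/L

Mass balance: C = (204.0·7.600 + 40.80·350.0) / 244.8 = 15830/244.8 = 64.67 mg/L.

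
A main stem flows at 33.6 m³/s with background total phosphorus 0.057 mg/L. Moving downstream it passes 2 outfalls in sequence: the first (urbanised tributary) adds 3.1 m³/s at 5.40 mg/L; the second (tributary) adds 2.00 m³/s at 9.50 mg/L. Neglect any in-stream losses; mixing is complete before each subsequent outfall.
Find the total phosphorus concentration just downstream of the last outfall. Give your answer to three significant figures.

Below outfall 1: Q → 36.70 m³/s, C = (33.60·0.05700 + 3.100·5.400)/36.70 = 0.5083 mg/L.
Below outfall 2: Q → 38.70 m³/s, C = (36.70·0.5083 + 2.000·9.500)/38.70 = 0.9730 mg/L.

0.973 mg/L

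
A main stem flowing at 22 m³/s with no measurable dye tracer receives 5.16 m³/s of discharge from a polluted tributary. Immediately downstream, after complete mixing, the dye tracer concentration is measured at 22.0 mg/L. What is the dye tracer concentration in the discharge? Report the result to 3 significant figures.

Mass balance: 22.00·0 + 5.160·Cₑ = 27.16·22.00
→ Cₑ = (27.16·22.00 − 22.00·0) / 5.160 = 115.8 mg/L.

116 mg/L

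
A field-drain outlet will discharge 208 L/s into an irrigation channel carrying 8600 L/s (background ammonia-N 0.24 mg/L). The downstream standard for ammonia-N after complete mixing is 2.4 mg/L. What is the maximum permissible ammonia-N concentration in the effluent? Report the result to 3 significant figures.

91.7 mg/L

At the limit, (Qr·Cr + Qe·Cₑ)/(Qr + Qe) = 2.4:
Cₑ = (8808·2.4 − 8600·0.2400) / 208.0 = 91.71 mg/L.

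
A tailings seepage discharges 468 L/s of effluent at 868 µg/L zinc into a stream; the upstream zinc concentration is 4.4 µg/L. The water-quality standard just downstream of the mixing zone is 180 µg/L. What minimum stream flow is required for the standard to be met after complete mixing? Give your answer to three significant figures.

1830 L/s

Set C_mix = 180: (Q·4.400 + 468.0·868.0) / (Q + 468.0) = 180
→ Q = 468.0·(868.0 − 180)/(180 − 4.400) = 1834 L/s.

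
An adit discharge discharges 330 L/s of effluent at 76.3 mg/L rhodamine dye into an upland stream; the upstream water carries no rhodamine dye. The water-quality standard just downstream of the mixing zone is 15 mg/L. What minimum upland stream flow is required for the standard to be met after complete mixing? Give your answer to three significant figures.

1350 L/s

Set C_mix = 15: (Q·0 + 330.0·76.30) / (Q + 330.0) = 15
→ Q = 330.0·(76.30 − 15)/(15 − 0) = 1349 L/s.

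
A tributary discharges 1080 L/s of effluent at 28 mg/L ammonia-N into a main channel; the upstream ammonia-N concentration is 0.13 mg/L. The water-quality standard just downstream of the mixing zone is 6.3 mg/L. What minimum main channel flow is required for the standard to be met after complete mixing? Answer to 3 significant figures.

3800 L/s

Set C_mix = 6.3: (Q·0.1300 + 1080·28.00) / (Q + 1080) = 6.3
→ Q = 1080·(28.00 − 6.3)/(6.3 − 0.1300) = 3798 L/s.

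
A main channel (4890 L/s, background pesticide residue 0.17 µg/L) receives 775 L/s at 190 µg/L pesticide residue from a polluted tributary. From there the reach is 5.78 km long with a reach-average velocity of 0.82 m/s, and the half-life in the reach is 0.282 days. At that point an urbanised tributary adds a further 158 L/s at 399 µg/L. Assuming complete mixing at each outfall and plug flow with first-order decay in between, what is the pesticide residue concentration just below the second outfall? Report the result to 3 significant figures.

31.6 µg/L

After mixing, C = (4890·0.1700 + 775.0·190.0) / 5665 = 148100/5665 = 26.14 µg/L; combined flow 5665 L/s.
Travel time t = 5.78·1000 / 0.82 = 7049 s = 1.958 h.
Half-life 0.282 d → k = ln 2 / 0.282 = 2.458 d⁻¹.
Decay over the reach: 26.14·exp(−kt) = 26.14·0.8183 = 21.39 µg/L.
Second outfall: C = (5665·21.39 + 158.0·399.0)/5823 = 31.64 µg/L.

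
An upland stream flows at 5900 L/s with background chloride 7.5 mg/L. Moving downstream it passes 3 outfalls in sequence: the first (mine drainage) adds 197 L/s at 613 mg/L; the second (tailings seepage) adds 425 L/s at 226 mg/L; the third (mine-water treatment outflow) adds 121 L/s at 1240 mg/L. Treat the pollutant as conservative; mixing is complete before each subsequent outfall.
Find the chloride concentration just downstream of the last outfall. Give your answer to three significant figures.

61.9 mg/L

Outfall 1: combined Q = 6097 L/s; C = (5900·7.500 + 197.0·613.0)/6097 = 27.06 mg/L.
Outfall 2: combined Q = 6522 L/s; C = (6097·27.06 + 425.0·226.0)/6522 = 40.03 mg/L.
Outfall 3: combined Q = 6643 L/s; C = (6522·40.03 + 121.0·1240)/6643 = 61.88 mg/L.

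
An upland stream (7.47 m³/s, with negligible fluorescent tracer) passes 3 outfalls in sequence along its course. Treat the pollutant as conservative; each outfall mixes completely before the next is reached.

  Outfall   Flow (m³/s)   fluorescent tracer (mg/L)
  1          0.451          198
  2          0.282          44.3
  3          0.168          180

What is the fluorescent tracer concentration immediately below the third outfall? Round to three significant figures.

Below outfall 1: Q → 7.921 m³/s, C = (7.470·0 + 0.4510·198.0)/7.921 = 11.27 mg/L.
Below outfall 2: Q → 8.203 m³/s, C = (7.921·11.27 + 0.2820·44.30)/8.203 = 12.41 mg/L.
Below outfall 3: Q → 8.371 m³/s, C = (8.203·12.41 + 0.1680·180.0)/8.371 = 15.77 mg/L.

15.8 mg/L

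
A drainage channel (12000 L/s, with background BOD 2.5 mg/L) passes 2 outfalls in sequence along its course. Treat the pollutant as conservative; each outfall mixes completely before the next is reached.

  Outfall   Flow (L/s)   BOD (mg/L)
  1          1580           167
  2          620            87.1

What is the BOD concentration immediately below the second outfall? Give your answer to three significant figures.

24.5 mg/L

Outfall 1: combined Q = 13580 L/s; C = (12000·2.500 + 1580·167.0)/13580 = 21.64 mg/L.
Outfall 2: combined Q = 14200 L/s; C = (13580·21.64 + 620.0·87.10)/14200 = 24.50 mg/L.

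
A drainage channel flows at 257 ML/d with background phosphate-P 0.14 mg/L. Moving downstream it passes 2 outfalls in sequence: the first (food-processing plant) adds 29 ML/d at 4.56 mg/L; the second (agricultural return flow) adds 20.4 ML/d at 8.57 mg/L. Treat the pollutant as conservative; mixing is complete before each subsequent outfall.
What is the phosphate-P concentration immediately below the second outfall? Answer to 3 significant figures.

Below outfall 1: Q → 286.0 ML/d, C = (257.0·0.1400 + 29.00·4.560)/286.0 = 0.5882 mg/L.
Below outfall 2: Q → 306.4 ML/d, C = (286.0·0.5882 + 20.40·8.570)/306.4 = 1.120 mg/L.

1.12 mg/L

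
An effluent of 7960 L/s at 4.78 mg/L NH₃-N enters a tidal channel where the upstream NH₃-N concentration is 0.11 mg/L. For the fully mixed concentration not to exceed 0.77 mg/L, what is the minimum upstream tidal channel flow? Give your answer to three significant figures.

48400 L/s

Set C_mix = 0.77: (Q·0.1100 + 7960·4.780) / (Q + 7960) = 0.77
→ Q = 7960·(4.780 − 0.77)/(0.77 − 0.1100) = 48360 L/s.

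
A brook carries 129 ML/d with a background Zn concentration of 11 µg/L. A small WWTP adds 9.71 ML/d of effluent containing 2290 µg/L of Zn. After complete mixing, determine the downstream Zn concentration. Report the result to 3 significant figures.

171 µg/L

After mixing, C = (129.0·11.00 + 9.710·2290) / 138.7 = 23650/138.7 = 170.5 µg/L.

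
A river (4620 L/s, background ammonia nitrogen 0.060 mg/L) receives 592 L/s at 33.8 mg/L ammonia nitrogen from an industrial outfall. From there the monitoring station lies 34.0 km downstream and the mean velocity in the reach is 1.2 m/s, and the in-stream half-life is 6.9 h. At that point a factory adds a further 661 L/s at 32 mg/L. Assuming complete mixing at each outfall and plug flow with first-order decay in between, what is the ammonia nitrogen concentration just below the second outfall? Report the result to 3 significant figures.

Mixed concentration C = ΣQC/ΣQ = (4620·0.06000 + 592.0·33.80) / 5212 = 20290/5212 = 3.892 mg/L; combined flow 5212 L/s.
Travel time t = 34.0·1000 / 1.2 = 28330 s = 7.870 h.
Half-life 6.9 h → k = ln 2 / 6.9 = 0.1005 h⁻¹ = 2.411 d⁻¹.
Applying C = C₀e^(−kt): 3.892 × 0.4536 = 1.765 mg/L.
At the second outfall, C = (5212·1.765 + 661.0·32.00) / (5212 + 661.0) = 5.168 mg/L.

5.17 mg/L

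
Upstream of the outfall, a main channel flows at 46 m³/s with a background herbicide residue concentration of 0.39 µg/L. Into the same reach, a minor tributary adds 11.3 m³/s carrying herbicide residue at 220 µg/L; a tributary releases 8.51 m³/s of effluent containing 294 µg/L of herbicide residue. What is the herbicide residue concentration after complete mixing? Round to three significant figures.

Mass balance: C = (46.00·0.3900 + 11.30·220.0 + 8.510·294.0) / 65.81 = 5006/65.81 = 76.07 µg/L.

76.1 µg/L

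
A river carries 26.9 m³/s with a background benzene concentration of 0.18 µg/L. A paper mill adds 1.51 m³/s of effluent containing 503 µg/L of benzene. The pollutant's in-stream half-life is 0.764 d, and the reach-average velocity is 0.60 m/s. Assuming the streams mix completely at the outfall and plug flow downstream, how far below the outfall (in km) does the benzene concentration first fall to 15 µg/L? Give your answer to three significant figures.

Mixed concentration C = ΣQC/ΣQ = (26.90·0.1800 + 1.510·503.0) / 28.41 = 764.4/28.41 = 26.91 µg/L.
Half-life 0.764 d → k = ln 2 / 0.764 = 0.9073 d⁻¹.
Set 26.91·exp(−k·t) = 15 → t = ln(26.91/15)/k = 55640 s = 15.46 h.
Distance = v·t = 0.60·55640 = 33380 m = 33.38 km.

33.4 km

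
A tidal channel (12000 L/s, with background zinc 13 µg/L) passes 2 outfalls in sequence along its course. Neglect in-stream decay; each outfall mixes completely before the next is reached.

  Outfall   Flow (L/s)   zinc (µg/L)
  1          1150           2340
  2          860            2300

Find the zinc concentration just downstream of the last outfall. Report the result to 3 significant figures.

344 µg/L

After outfall 1: Q = 12000 + 1150 = 13150 L/s; C = (12000·13.00 + 1150·2340)/13150 = 216.5 µg/L.
After outfall 2: Q = 13150 + 860.0 = 14010 L/s; C = (13150·216.5 + 860.0·2300)/14010 = 344.4 µg/L.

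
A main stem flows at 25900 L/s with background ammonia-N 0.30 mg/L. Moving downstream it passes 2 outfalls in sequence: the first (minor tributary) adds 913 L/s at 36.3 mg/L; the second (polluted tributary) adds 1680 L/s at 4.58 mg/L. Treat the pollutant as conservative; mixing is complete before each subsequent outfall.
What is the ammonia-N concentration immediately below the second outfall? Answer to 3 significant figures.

1.71 mg/L

Outfall 1: combined Q = 26810 L/s; C = (25900·0.3000 + 913.0·36.30)/26810 = 1.526 mg/L.
Outfall 2: combined Q = 28490 L/s; C = (26810·1.526 + 1680·4.580)/28490 = 1.706 mg/L.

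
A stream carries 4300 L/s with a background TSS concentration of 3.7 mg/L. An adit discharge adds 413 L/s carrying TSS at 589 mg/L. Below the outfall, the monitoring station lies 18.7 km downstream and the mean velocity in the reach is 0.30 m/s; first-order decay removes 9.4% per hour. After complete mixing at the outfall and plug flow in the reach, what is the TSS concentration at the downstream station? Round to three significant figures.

9.95 mg/L

Conservation of mass: C = (4300·3.700 + 413.0·589.0) / 4713 = 259200/4713 = 54.99 mg/L.
Travel time t = 18.7·1000 / 0.30 = 62330 s = 17.31 h.
9.4%/h lost → k = −ln(1 − 0.094) = 0.09872 h⁻¹.
Applying C = C₀e^(−kt): 54.99 × 0.1810 = 9.953 mg/L.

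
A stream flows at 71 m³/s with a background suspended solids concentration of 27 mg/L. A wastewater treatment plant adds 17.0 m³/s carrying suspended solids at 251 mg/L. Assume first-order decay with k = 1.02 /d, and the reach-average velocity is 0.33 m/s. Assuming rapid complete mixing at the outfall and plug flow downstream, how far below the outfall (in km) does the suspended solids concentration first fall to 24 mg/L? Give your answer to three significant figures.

30.0 km

Conservation of mass: C = (71.00·27.00 + 17.00·251.0) / 88.00 = 6184/88.00 = 70.27 mg/L.
Set 70.27·exp(−k·t) = 24 → t = ln(70.27/24)/k = 91000 s = 25.28 h.
Distance = v·t = 0.33·91000 = 30030 m = 30.03 km.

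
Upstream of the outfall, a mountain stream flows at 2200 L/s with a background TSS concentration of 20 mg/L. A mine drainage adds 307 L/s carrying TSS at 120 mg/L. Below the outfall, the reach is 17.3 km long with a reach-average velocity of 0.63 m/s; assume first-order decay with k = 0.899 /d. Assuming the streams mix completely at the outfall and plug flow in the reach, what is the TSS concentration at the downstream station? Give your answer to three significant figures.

24.2 mg/L

After mixing, C = (2200·20.00 + 307.0·120.0) / 2507 = 80840/2507 = 32.25 mg/L.
Travel time t = 17.3·1000 / 0.63 = 27460 s = 7.628 h.
After decay, C = 32.25 × e^(−kt) = 32.25 × 0.7515 = 24.23 mg/L.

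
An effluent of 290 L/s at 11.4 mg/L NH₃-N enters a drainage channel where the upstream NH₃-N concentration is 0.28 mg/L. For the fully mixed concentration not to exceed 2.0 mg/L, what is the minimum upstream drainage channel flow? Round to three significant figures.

Set C_mix = 2.0: (Q·0.2800 + 290.0·11.40) / (Q + 290.0) = 2.0
→ Q = 290.0·(11.40 − 2.0)/(2.0 − 0.2800) = 1585 L/s.

1580 L/s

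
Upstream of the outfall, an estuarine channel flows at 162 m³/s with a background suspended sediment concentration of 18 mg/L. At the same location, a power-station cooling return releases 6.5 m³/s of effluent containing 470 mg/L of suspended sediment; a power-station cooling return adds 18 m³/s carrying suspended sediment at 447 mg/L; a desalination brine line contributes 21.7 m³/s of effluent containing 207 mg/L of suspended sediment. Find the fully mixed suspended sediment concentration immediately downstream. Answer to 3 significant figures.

Mixed concentration C = ΣQC/ΣQ = (162.0·18.00 + 6.500·470.0 + 18.00·447.0 + 21.70·207.0) / 208.2 = 18510/208.2 = 88.90 mg/L.

88.9 mg/L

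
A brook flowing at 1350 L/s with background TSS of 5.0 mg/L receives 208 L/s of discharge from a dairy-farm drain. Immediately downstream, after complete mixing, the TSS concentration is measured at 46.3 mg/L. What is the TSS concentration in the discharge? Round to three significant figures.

314 mg/L

Mass balance: 1350·5.000 + 208.0·Cₑ = 1558·46.30
→ Cₑ = (1558·46.30 − 1350·5.000) / 208.0 = 314.4 mg/L.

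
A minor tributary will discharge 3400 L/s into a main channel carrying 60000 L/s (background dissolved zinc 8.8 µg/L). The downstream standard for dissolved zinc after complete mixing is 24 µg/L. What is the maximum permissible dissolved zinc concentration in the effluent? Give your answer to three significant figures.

At the limit, (Qr·Cr + Qe·Cₑ)/(Qr + Qe) = 24:
Cₑ = (63400·24 − 60000·8.800) / 3400 = 292.2 µg/L.

292 µg/L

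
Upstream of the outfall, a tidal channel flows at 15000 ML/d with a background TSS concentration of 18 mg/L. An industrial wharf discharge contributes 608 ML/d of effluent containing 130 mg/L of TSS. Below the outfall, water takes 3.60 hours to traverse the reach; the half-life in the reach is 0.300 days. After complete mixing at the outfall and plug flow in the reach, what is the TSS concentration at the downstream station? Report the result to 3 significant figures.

15.8 mg/L

Conservation of mass: C = (15000·18.00 + 608.0·130.0) / 15610 = 349000/15610 = 22.36 mg/L.
Half-life 0.300 d → k = ln 2 / 0.300 = 2.310 d⁻¹.
Decay over the reach: 22.36·exp(−kt) = 22.36·0.7071 = 15.81 mg/L.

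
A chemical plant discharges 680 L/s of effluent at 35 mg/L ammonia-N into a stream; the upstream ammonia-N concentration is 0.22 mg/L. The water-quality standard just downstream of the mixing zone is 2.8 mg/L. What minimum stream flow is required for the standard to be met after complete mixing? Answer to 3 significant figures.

Set C_mix = 2.8: (Q·0.2200 + 680.0·35.00) / (Q + 680.0) = 2.8
→ Q = 680.0·(35.00 − 2.8)/(2.8 − 0.2200) = 8487 L/s.

8490 L/s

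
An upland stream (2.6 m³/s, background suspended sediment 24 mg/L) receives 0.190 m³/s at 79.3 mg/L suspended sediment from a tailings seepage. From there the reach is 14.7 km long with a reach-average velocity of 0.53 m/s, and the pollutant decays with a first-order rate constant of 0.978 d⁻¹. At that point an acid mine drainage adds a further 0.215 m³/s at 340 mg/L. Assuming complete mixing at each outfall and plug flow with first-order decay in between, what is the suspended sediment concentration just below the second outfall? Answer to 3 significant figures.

Conservation of mass: C = (2.600·24.00 + 0.1900·79.30) / 2.790 = 77.47/2.790 = 27.77 mg/L; combined flow 2.790 m³/s.
Travel time t = 14.7·1000 / 0.53 = 27740 s = 7.704 h.
After decay, C = 27.77 × e^(−kt) = 27.77 × 0.7306 = 20.28 mg/L.
At the second outfall, C = (2.790·20.28 + 0.2150·340.0) / (2.790 + 0.2150) = 43.16 mg/L.

43.2 mg/L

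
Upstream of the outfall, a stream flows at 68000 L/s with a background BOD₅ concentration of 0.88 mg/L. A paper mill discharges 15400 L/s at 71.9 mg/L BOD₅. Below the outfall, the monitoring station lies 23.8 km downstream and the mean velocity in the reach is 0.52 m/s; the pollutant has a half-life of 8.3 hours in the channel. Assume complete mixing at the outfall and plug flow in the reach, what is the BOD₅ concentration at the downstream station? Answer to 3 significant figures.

Mass balance: C = (68000·0.8800 + 15400·71.90) / 83400 = 1167000/83400 = 13.99 mg/L.
Travel time t = 23.8·1000 / 0.52 = 45770 s = 12.71 h.
Half-life 8.3 h → k = ln 2 / 8.3 = 0.08351 h⁻¹ = 2.004 d⁻¹.
First-order decay: C = 13.99·exp(−k·t) = 13.99·0.3459 = 4.840 mg/L.

4.84 mg/L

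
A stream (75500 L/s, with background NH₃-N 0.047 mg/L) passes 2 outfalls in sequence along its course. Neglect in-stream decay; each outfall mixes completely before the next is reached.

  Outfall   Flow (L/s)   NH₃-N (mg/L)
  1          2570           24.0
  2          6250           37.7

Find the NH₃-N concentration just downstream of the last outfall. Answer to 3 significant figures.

After outfall 1: Q = 75500 + 2570 = 78070 L/s; C = (75500·0.04700 + 2570·24.00)/78070 = 0.8355 mg/L.
After outfall 2: Q = 78070 + 6250 = 84320 L/s; C = (78070·0.8355 + 6250·37.70)/84320 = 3.568 mg/L.

3.57 mg/L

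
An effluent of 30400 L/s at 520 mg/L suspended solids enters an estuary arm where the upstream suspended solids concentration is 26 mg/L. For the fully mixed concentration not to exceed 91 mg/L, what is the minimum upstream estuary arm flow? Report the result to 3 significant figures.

201000 L/s

Set C_mix = 91: (Q·26.00 + 30400·520.0) / (Q + 30400) = 91
→ Q = 30400·(520.0 − 91)/(91 − 26.00) = 200600 L/s.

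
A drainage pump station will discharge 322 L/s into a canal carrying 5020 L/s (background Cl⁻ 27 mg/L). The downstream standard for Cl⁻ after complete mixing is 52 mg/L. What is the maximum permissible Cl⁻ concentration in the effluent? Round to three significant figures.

442 mg/L

At the limit, (Qr·Cr + Qe·Cₑ)/(Qr + Qe) = 52:
Cₑ = (5342·52 − 5020·27.00) / 322.0 = 441.8 mg/L.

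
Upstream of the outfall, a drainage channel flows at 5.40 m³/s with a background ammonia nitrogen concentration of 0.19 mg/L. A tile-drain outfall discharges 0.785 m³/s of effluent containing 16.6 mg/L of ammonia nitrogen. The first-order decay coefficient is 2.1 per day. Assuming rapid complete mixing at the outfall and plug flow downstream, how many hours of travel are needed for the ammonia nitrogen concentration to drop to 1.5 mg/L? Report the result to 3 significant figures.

Mixed concentration C = ΣQC/ΣQ = (5.400·0.1900 + 0.7850·16.60) / 6.185 = 14.06/6.185 = 2.273 mg/L.
2.273·exp(−k·t) = 1.5 → t = ln(2.273/1.5)/k = 17100 s = 4.749 h.

4.75 h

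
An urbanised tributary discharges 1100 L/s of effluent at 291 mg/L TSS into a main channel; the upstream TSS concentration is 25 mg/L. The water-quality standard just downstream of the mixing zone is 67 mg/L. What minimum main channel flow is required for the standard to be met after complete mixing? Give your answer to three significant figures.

5870 L/s

Set C_mix = 67: (Q·25.00 + 1100·291.0) / (Q + 1100) = 67
→ Q = 1100·(291.0 − 67)/(67 − 25.00) = 5867 L/s.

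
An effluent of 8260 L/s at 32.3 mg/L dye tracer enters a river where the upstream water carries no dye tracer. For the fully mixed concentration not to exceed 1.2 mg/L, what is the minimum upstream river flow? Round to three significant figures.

214000 L/s

Set C_mix = 1.2: (Q·0 + 8260·32.30) / (Q + 8260) = 1.2
→ Q = 8260·(32.30 − 1.2)/(1.2 − 0) = 214100 L/s.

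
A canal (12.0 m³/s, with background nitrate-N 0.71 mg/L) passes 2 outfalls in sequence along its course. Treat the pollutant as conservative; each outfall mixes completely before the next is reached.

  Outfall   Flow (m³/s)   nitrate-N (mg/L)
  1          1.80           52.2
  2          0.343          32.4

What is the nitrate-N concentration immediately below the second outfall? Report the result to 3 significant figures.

8.03 mg/L

Outfall 1: combined Q = 13.80 m³/s; C = (12.00·0.7100 + 1.800·52.20)/13.80 = 7.426 mg/L.
Outfall 2: combined Q = 14.14 m³/s; C = (13.80·7.426 + 0.3430·32.40)/14.14 = 8.032 mg/L.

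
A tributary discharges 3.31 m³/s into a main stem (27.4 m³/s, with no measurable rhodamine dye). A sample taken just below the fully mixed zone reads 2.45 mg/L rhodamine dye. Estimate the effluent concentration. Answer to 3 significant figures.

Mass balance: 27.40·0 + 3.310·Cₑ = 30.71·2.450
→ Cₑ = (30.71·2.450 − 27.40·0) / 3.310 = 22.73 mg/L.

22.7 mg/L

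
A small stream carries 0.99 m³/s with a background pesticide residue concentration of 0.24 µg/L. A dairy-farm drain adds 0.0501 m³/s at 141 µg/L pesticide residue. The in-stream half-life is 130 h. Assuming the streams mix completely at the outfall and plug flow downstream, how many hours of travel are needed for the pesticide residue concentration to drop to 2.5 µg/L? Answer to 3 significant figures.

194 h

Flow-weighted average: C = (0.9900·0.2400 + 0.05010·141.0) / 1.040 = 7.302/1.040 = 7.020 µg/L.
Half-life 130 h → k = ln 2 / 130 = 0.005332 h⁻¹ = 0.1280 d⁻¹.
7.020·exp(−k·t) = 2.5 → t = ln(7.020/2.5)/k = 697100 s = 193.6 h.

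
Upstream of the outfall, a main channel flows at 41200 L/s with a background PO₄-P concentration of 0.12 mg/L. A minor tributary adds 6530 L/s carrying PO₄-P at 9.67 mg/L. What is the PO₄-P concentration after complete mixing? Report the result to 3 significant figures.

1.43 mg/L

Mixed concentration C = ΣQC/ΣQ = (41200·0.1200 + 6530·9.670) / 47730 = 68090/47730 = 1.427 mg/L.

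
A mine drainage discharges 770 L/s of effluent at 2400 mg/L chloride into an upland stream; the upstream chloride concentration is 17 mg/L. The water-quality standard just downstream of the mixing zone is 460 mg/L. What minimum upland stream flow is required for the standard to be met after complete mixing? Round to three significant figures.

Set C_mix = 460: (Q·17.00 + 770.0·2400) / (Q + 770.0) = 460
→ Q = 770.0·(2400 − 460)/(460 − 17.00) = 3372 L/s.

3370 L/s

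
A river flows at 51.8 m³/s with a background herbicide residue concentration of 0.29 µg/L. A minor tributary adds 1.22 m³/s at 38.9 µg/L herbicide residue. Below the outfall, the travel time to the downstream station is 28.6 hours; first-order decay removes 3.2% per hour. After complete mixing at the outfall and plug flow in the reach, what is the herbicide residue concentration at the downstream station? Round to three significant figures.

0.465 µg/L

Mixed concentration C = ΣQC/ΣQ = (51.80·0.2900 + 1.220·38.90) / 53.02 = 62.48/53.02 = 1.178 µg/L.
3.2%/h lost → k = −ln(1 − 0.032) = 0.03252 h⁻¹.
Applying C = C₀e^(−kt): 1.178 × 0.3945 = 0.4649 µg/L.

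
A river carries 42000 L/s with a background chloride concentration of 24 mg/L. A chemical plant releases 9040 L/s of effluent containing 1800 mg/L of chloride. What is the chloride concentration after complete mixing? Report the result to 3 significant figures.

After mixing, C = (42000·24.00 + 9040·1800) / 51040 = 17280000/51040 = 338.6 mg/L.

339 mg/L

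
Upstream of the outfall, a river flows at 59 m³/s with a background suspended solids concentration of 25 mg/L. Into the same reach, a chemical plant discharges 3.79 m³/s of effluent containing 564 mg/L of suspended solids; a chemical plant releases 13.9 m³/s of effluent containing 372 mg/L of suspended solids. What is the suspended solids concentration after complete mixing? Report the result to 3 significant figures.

After mixing, C = (59.00·25.00 + 3.790·564.0 + 13.90·372.0) / 76.69 = 8783/76.69 = 114.5 mg/L.

115 mg/L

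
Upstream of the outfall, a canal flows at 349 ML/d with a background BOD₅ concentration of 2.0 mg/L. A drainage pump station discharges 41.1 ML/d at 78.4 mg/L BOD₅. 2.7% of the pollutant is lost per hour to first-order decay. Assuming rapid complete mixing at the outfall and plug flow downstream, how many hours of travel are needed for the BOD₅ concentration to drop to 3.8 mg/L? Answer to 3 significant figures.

35.5 h

Flow-weighted average: C = (349.0·2.000 + 41.10·78.40) / 390.1 = 3920/390.1 = 10.05 mg/L.
2.7%/h lost → k = −ln(1 − 0.027) = 0.02737 h⁻¹.
10.05·exp(−k·t) = 3.8 → t = ln(10.05/3.8)/k = 127900 s = 35.53 h.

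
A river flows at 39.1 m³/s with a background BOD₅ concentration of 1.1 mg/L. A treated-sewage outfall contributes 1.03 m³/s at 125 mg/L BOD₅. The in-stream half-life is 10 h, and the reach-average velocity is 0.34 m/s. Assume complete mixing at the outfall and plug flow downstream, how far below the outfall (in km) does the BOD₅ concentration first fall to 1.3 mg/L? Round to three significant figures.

21.0 km

Flow-weighted average: C = (39.10·1.100 + 1.030·125.0) / 40.13 = 171.8/40.13 = 4.280 mg/L.
Half-life 10 h → k = ln 2 / 10 = 0.06931 h⁻¹ = 1.664 d⁻¹.
Set 4.280·exp(−k·t) = 1.3 → t = ln(4.280/1.3)/k = 61890 s = 17.19 h.
Distance = v·t = 0.34·61890 = 21040 m = 21.04 km.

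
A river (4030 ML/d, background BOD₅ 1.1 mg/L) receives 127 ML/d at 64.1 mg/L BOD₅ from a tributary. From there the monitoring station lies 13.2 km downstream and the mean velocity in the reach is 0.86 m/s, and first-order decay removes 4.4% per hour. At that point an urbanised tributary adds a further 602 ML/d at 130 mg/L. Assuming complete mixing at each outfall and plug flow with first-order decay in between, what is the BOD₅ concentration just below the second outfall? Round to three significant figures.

18.6 mg/L

Mass balance: C = (4030·1.100 + 127.0·64.10) / 4157 = 12570/4157 = 3.025 mg/L; combined flow 4157 ML/d.
Travel time t = 13.2·1000 / 0.86 = 15350 s = 4.264 h.
4.4%/h lost → k = −ln(1 − 0.044) = 0.04500 h⁻¹.
First-order decay: C = 3.025·exp(−k·t) = 3.025·0.8254 = 2.497 mg/L.
At the second outfall, C = (4157·2.497 + 602.0·130.0) / (4157 + 602.0) = 18.63 mg/L.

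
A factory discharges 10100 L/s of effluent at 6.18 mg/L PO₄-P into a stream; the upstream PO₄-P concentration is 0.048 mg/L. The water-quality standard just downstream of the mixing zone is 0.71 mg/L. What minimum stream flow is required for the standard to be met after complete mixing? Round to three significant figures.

Set C_mix = 0.71: (Q·0.04800 + 10100·6.180) / (Q + 10100) = 0.71
→ Q = 10100·(6.180 − 0.71)/(0.71 − 0.04800) = 83450 L/s.

83500 L/s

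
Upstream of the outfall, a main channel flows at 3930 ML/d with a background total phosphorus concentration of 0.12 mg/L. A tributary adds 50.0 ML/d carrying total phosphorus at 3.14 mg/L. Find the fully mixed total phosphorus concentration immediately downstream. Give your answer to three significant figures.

0.158 mg/L

Flow-weighted average: C = (3930·0.1200 + 50.00·3.140) / 3980 = 628.6/3980 = 0.1579 mg/L.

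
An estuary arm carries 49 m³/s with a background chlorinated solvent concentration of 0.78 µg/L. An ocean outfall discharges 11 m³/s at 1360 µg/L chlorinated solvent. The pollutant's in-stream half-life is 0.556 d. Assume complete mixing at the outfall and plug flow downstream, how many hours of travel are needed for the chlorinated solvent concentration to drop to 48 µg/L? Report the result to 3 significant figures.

Mixed concentration C = ΣQC/ΣQ = (49.00·0.7800 + 11.00·1360) / 60.00 = 15000/60.00 = 250.0 µg/L.
Half-life 0.556 d → k = ln 2 / 0.556 = 1.247 d⁻¹.
250.0·exp(−k·t) = 48 → t = ln(250.0/48)/k = 114400 s = 31.77 h.

31.8 h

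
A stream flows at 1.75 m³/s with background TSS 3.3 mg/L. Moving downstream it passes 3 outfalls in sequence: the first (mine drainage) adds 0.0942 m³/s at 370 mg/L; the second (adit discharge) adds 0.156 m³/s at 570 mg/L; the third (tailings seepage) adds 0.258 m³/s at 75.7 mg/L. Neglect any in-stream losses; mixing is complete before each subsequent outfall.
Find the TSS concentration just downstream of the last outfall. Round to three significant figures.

Below outfall 1: Q → 1.844 m³/s, C = (1.750·3.300 + 0.09420·370.0)/1.844 = 22.03 mg/L.
Below outfall 2: Q → 2.000 m³/s, C = (1.844·22.03 + 0.1560·570.0)/2.000 = 64.77 mg/L.
Below outfall 3: Q → 2.258 m³/s, C = (2.000·64.77 + 0.2580·75.70)/2.258 = 66.02 mg/L.

66.0 mg/L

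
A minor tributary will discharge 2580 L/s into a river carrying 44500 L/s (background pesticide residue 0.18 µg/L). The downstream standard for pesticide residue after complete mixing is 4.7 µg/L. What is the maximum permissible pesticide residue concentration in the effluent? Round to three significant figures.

At the limit, (Qr·Cr + Qe·Cₑ)/(Qr + Qe) = 4.7:
Cₑ = (47080·4.7 − 44500·0.1800) / 2580 = 82.66 µg/L.

82.7 µg/L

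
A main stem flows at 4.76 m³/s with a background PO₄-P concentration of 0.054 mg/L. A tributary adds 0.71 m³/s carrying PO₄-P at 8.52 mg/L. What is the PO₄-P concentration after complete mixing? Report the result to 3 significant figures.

After mixing, C = (4.760·0.05400 + 0.7100·8.520) / 5.470 = 6.306/5.470 = 1.153 mg/L.

1.15 mg/L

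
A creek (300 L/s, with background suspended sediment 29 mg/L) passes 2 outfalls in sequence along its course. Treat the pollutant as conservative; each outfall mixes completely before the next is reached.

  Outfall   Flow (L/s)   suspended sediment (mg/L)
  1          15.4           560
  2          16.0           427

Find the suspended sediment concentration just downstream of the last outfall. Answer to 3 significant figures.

Below outfall 1: Q → 315.4 L/s, C = (300.0·29.00 + 15.40·560.0)/315.4 = 54.93 mg/L.
Below outfall 2: Q → 331.4 L/s, C = (315.4·54.93 + 16.00·427.0)/331.4 = 72.89 mg/L.

72.9 mg/L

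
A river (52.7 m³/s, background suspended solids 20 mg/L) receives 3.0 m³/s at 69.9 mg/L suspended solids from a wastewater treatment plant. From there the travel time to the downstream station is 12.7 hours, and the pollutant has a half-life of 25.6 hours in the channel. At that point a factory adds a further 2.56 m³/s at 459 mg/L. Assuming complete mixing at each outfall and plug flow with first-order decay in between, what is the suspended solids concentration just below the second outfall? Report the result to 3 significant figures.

Conservation of mass: C = (52.70·20.00 + 3.000·69.90) / 55.70 = 1264/55.70 = 22.69 mg/L; combined flow 55.70 m³/s.
Half-life 25.6 h → k = ln 2 / 25.6 = 0.02708 h⁻¹ = 0.6498 d⁻¹.
Decay over the reach: 22.69·exp(−kt) = 22.69·0.7090 = 16.09 mg/L.
Second outfall: C = (55.70·16.09 + 2.560·459.0)/58.26 = 35.55 mg/L.

35.5 mg/L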